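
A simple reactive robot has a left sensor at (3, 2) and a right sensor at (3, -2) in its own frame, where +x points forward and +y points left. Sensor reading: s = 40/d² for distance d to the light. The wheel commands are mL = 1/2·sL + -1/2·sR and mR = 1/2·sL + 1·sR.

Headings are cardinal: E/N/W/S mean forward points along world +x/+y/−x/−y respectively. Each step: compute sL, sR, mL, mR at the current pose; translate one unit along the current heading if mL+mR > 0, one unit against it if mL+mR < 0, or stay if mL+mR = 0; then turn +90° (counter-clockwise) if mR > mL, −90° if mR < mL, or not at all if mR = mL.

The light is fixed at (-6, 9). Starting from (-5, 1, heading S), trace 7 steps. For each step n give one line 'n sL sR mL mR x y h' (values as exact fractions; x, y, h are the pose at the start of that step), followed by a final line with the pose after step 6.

0 4/13 20/61 -8/793 382/793 -5 1 S
1 8/13 40/137 288/1781 1068/1781 -5 0 E
2 10/9 10/13 20/117 155/117 -4 0 N
3 40/101 40/37 -1280/3737 4780/3737 -4 1 W
4 4/13 20/61 -8/793 382/793 -5 1 S
5 8/13 40/137 288/1781 1068/1781 -5 0 E
6 10/9 10/13 20/117 155/117 -4 0 N
final -4 1 W

n=0: pose=(-5,1,S); sL=4/13, sR=20/61; mL=-8/793, mR=382/793; mL+mR=374/793 → advance +1; mR−mL=30/61 → turn +1·90°
n=1: pose=(-5,0,E); sL=8/13, sR=40/137; mL=288/1781, mR=1068/1781; mL+mR=1356/1781 → advance +1; mR−mL=60/137 → turn +1·90°
n=2: pose=(-4,0,N); sL=10/9, sR=10/13; mL=20/117, mR=155/117; mL+mR=175/117 → advance +1; mR−mL=15/13 → turn +1·90°
n=3: pose=(-4,1,W); sL=40/101, sR=40/37; mL=-1280/3737, mR=4780/3737; mL+mR=3500/3737 → advance +1; mR−mL=60/37 → turn +1·90°
n=4: pose=(-5,1,S); sL=4/13, sR=20/61; mL=-8/793, mR=382/793; mL+mR=374/793 → advance +1; mR−mL=30/61 → turn +1·90°
n=5: pose=(-5,0,E); sL=8/13, sR=40/137; mL=288/1781, mR=1068/1781; mL+mR=1356/1781 → advance +1; mR−mL=60/137 → turn +1·90°
n=6: pose=(-4,0,N); sL=10/9, sR=10/13; mL=20/117, mR=155/117; mL+mR=175/117 → advance +1; mR−mL=15/13 → turn +1·90°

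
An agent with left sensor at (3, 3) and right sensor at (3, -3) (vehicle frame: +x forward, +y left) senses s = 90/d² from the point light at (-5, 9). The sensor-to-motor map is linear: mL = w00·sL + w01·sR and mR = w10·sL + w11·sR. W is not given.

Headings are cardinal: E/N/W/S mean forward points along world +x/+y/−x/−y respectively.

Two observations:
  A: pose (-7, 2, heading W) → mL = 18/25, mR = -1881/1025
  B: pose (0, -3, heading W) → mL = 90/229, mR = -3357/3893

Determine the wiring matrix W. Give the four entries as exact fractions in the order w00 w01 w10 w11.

obs A: pose=(-7,2,W) → sL=18/25, sR=90/41, mL=18/25, mR=-1881/1025
obs B: pose=(0,-3,W) → sL=90/229, sR=18/17, mL=90/229, mR=-3357/3893
sensor matrix S = [[18/25, 90/41], [90/229, 18/17]]; det S = -400464/3990325
solve [mL_A; mL_B] = S·[w00; w01] and [mR_A; mR_B] = S·[w10; w11]:
  w00 = 1, w01 = 0, w10 = 1/2, w11 = -1

1 0 1/2 -1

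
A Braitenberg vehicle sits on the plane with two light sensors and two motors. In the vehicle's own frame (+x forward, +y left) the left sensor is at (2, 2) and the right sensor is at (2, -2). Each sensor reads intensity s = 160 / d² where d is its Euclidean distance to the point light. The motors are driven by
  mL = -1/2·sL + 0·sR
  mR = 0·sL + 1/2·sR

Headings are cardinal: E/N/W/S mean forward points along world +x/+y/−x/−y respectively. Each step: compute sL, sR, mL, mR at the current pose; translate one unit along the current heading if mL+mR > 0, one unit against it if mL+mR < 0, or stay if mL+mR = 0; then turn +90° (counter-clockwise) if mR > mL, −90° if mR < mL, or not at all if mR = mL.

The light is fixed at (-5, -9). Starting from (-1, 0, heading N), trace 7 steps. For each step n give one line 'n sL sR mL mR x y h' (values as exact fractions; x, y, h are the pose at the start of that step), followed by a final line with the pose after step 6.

0 32/25 160/157 -16/25 80/157 -1 0 N
1 4 20/13 -2 10/13 -1 -1 W
2 32/17 32/9 -16/17 16/9 0 -1 S
3 16/13 80/37 -8/13 40/37 0 -2 E
4 160/97 32/29 -80/97 16/29 1 -2 N
5 5 2 -5/2 1 1 -3 W
6 160/97 160/41 -80/97 80/41 2 -3 S
final 2 -4 E

n=0: pose=(-1,0,N); sL=32/25, sR=160/157; mL=-16/25, mR=80/157; mL+mR=-512/3925 → advance -1; mR−mL=4512/3925 → turn +1·90°
n=1: pose=(-1,-1,W); sL=4, sR=20/13; mL=-2, mR=10/13; mL+mR=-16/13 → advance -1; mR−mL=36/13 → turn +1·90°
n=2: pose=(0,-1,S); sL=32/17, sR=32/9; mL=-16/17, mR=16/9; mL+mR=128/153 → advance +1; mR−mL=416/153 → turn +1·90°
n=3: pose=(0,-2,E); sL=16/13, sR=80/37; mL=-8/13, mR=40/37; mL+mR=224/481 → advance +1; mR−mL=816/481 → turn +1·90°
n=4: pose=(1,-2,N); sL=160/97, sR=32/29; mL=-80/97, mR=16/29; mL+mR=-768/2813 → advance -1; mR−mL=3872/2813 → turn +1·90°
n=5: pose=(1,-3,W); sL=5, sR=2; mL=-5/2, mR=1; mL+mR=-3/2 → advance -1; mR−mL=7/2 → turn +1·90°
n=6: pose=(2,-3,S); sL=160/97, sR=160/41; mL=-80/97, mR=80/41; mL+mR=4480/3977 → advance +1; mR−mL=11040/3977 → turn +1·90°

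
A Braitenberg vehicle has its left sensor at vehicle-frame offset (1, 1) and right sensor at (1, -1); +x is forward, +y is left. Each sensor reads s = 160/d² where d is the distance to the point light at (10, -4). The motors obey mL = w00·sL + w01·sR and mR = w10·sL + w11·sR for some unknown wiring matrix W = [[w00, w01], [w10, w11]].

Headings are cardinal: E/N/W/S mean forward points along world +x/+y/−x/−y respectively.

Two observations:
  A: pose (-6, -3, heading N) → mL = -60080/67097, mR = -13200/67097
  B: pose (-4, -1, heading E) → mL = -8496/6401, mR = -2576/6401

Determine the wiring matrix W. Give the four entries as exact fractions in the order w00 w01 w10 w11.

-1 -1/2 -1 1/2

obs A: pose=(-6,-3,N) → sL=160/293, sR=160/229, mL=-60080/67097, mR=-13200/67097
obs B: pose=(-4,-1,E) → sL=32/37, sR=160/173, mL=-8496/6401, mR=-2576/6401
sensor matrix S = [[160/293, 160/229], [32/37, 160/173]]; det S = -42618880/429487897
solve [mL_A; mL_B] = S·[w00; w01] and [mR_A; mR_B] = S·[w10; w11]:
  w00 = -1, w01 = -1/2, w10 = -1, w11 = 1/2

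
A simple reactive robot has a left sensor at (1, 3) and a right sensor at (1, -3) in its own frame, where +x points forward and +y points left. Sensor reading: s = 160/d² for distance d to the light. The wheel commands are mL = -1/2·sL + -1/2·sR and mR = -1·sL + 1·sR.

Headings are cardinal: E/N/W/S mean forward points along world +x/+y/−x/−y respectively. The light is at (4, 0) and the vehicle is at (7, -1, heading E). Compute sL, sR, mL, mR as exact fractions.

left sensor world pos  = (8, 2); dL² = 20
right sensor world pos = (8, -4); dR² = 32
sL = 160/20 = 8
sR = 160/32 = 5
mL = -1/2·sL + -1/2·sR = -13/2
mR = -1·sL + 1·sR = -3

8 5 -13/2 -3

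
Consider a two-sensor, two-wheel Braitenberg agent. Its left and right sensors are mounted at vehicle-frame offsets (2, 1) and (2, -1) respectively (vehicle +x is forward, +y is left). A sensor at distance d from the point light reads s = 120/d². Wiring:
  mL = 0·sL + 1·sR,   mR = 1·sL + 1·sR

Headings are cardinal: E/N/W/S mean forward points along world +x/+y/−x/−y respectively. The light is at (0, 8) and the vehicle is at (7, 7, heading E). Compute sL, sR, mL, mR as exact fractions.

left sensor world pos  = (9, 8); dL² = 81
right sensor world pos = (9, 6); dR² = 85
sL = 120/81 = 40/27
sR = 120/85 = 24/17
mL = 0·sL + 1·sR = 24/17
mR = 1·sL + 1·sR = 1328/459

40/27 24/17 24/17 1328/459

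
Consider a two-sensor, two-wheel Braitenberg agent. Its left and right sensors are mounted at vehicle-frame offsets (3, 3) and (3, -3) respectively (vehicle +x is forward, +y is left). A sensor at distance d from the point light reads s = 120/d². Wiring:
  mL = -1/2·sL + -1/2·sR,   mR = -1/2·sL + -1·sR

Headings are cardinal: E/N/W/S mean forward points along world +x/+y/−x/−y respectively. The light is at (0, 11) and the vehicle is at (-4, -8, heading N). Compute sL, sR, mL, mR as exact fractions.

left sensor world pos  = (-7, -5); dL² = 305
right sensor world pos = (-1, -5); dR² = 257
sL = 120/305 = 24/61
sR = 120/257 = 120/257
mL = -1/2·sL + -1/2·sR = -6744/15677
mR = -1/2·sL + -1·sR = -10404/15677

24/61 120/257 -6744/15677 -10404/15677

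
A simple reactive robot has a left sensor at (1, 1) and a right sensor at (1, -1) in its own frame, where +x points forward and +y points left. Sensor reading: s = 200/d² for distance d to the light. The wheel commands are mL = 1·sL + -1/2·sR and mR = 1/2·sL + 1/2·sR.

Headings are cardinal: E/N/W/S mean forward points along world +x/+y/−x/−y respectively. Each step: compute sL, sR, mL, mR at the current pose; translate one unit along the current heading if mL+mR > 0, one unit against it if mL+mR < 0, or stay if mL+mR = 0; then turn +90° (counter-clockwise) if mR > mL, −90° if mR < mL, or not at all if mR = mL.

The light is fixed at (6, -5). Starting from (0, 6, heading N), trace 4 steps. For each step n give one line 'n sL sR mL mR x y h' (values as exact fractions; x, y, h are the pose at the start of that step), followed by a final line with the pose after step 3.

n=0: pose=(0,6,N); sL=200/193, sR=200/169; mL=14500/32617, mR=36200/32617; mL+mR=300/193 → advance +1; mR−mL=21700/32617 → turn +1·90°
n=1: pose=(0,7,W); sL=20/17, sR=100/109; mL=1330/1853, mR=1940/1853; mL+mR=30/17 → advance +1; mR−mL=610/1853 → turn +1·90°
n=2: pose=(-1,7,S); sL=200/157, sR=40/37; mL=4260/5809, mR=6840/5809; mL+mR=300/157 → advance +1; mR−mL=2580/5809 → turn +1·90°
n=3: pose=(-1,6,E); sL=10/9, sR=25/17; mL=115/306, mR=395/306; mL+mR=5/3 → advance +1; mR−mL=140/153 → turn +1·90°

0 200/193 200/169 14500/32617 36200/32617 0 6 N
1 20/17 100/109 1330/1853 1940/1853 0 7 W
2 200/157 40/37 4260/5809 6840/5809 -1 7 S
3 10/9 25/17 115/306 395/306 -1 6 E
final 0 6 N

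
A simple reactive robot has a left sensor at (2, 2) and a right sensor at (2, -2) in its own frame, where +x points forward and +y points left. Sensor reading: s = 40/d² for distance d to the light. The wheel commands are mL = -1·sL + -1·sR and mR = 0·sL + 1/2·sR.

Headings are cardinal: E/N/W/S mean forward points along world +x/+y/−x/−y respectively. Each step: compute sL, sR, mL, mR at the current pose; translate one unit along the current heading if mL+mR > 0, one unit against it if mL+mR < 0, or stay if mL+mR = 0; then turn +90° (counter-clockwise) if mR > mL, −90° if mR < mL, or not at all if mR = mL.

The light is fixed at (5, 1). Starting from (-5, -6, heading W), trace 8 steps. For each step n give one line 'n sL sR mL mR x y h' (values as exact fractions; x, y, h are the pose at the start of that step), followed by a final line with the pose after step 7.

0 8/45 40/169 -3152/7605 20/169 -5 -6 W
1 4/13 20/101 -664/1313 10/101 -4 -6 S
2 8/13 40/113 -1424/1469 20/113 -4 -5 E
3 1/4 1/2 -3/4 1/4 -5 -5 N
4 8/45 40/169 -3152/7605 20/169 -5 -6 W
5 4/13 20/101 -664/1313 10/101 -4 -6 S
6 8/13 40/113 -1424/1469 20/113 -4 -5 E
7 1/4 1/2 -3/4 1/4 -5 -5 N
final -5 -6 W

n=0: pose=(-5,-6,W); sL=8/45, sR=40/169; mL=-3152/7605, mR=20/169; mL+mR=-2252/7605 → advance -1; mR−mL=4052/7605 → turn +1·90°
n=1: pose=(-4,-6,S); sL=4/13, sR=20/101; mL=-664/1313, mR=10/101; mL+mR=-534/1313 → advance -1; mR−mL=794/1313 → turn +1·90°
n=2: pose=(-4,-5,E); sL=8/13, sR=40/113; mL=-1424/1469, mR=20/113; mL+mR=-1164/1469 → advance -1; mR−mL=1684/1469 → turn +1·90°
n=3: pose=(-5,-5,N); sL=1/4, sR=1/2; mL=-3/4, mR=1/4; mL+mR=-1/2 → advance -1; mR−mL=1 → turn +1·90°
n=4: pose=(-5,-6,W); sL=8/45, sR=40/169; mL=-3152/7605, mR=20/169; mL+mR=-2252/7605 → advance -1; mR−mL=4052/7605 → turn +1·90°
n=5: pose=(-4,-6,S); sL=4/13, sR=20/101; mL=-664/1313, mR=10/101; mL+mR=-534/1313 → advance -1; mR−mL=794/1313 → turn +1·90°
n=6: pose=(-4,-5,E); sL=8/13, sR=40/113; mL=-1424/1469, mR=20/113; mL+mR=-1164/1469 → advance -1; mR−mL=1684/1469 → turn +1·90°
n=7: pose=(-5,-5,N); sL=1/4, sR=1/2; mL=-3/4, mR=1/4; mL+mR=-1/2 → advance -1; mR−mL=1 → turn +1·90°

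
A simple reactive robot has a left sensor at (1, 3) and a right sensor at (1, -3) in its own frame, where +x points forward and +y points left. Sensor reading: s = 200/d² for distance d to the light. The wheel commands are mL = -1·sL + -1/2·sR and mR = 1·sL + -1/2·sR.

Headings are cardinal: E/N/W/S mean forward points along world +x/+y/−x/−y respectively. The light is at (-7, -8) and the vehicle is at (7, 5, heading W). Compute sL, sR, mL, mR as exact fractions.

left sensor world pos  = (6, 2); dL² = 269
right sensor world pos = (6, 8); dR² = 425
sL = 200/269 = 200/269
sR = 200/425 = 8/17
mL = -1·sL + -1/2·sR = -4476/4573
mR = 1·sL + -1/2·sR = 2324/4573

200/269 8/17 -4476/4573 2324/4573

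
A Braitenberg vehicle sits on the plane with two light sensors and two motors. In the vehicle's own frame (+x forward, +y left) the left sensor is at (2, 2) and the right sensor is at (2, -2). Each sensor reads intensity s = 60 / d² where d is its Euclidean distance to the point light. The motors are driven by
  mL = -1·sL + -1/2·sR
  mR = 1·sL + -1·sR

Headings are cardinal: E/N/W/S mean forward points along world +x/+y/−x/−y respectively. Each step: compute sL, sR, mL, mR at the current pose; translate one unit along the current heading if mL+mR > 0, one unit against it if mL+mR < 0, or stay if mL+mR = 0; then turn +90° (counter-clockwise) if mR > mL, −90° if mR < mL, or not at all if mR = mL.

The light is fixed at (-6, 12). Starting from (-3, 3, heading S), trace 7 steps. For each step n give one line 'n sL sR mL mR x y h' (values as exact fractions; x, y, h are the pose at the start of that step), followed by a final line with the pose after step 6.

n=0: pose=(-3,3,S); sL=30/73, sR=30/61; mL=-2925/4453, mR=-360/4453; mL+mR=-45/61 → advance -1; mR−mL=2565/4453 → turn +1·90°
n=1: pose=(-3,4,E); sL=60/61, sR=12/25; mL=-1866/1525, mR=768/1525; mL+mR=-18/25 → advance -1; mR−mL=2634/1525 → turn +1·90°
n=2: pose=(-4,4,N); sL=5/3, sR=15/13; mL=-175/78, mR=20/39; mL+mR=-45/26 → advance -1; mR−mL=215/78 → turn +1·90°
n=3: pose=(-4,3,W); sL=60/121, sR=60/49; mL=-6570/5929, mR=-4320/5929; mL+mR=-90/49 → advance -1; mR−mL=2250/5929 → turn +1·90°
n=4: pose=(-3,3,S); sL=30/73, sR=30/61; mL=-2925/4453, mR=-360/4453; mL+mR=-45/61 → advance -1; mR−mL=2565/4453 → turn +1·90°
n=5: pose=(-3,4,E); sL=60/61, sR=12/25; mL=-1866/1525, mR=768/1525; mL+mR=-18/25 → advance -1; mR−mL=2634/1525 → turn +1·90°
n=6: pose=(-4,4,N); sL=5/3, sR=15/13; mL=-175/78, mR=20/39; mL+mR=-45/26 → advance -1; mR−mL=215/78 → turn +1·90°

0 30/73 30/61 -2925/4453 -360/4453 -3 3 S
1 60/61 12/25 -1866/1525 768/1525 -3 4 E
2 5/3 15/13 -175/78 20/39 -4 4 N
3 60/121 60/49 -6570/5929 -4320/5929 -4 3 W
4 30/73 30/61 -2925/4453 -360/4453 -3 3 S
5 60/61 12/25 -1866/1525 768/1525 -3 4 E
6 5/3 15/13 -175/78 20/39 -4 4 N
final -4 3 W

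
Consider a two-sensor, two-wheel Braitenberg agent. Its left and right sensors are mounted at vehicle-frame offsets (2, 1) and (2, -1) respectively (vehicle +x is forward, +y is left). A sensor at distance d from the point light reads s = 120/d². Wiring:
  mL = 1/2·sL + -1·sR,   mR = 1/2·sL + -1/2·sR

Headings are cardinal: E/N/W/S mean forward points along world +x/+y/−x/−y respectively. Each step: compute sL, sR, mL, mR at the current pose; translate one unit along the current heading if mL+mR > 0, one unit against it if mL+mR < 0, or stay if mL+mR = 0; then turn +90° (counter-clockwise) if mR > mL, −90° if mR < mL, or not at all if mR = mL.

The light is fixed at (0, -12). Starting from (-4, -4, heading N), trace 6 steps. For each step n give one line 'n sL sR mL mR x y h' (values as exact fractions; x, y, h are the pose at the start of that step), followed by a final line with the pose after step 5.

0 24/25 120/109 -1692/2725 -192/2725 -4 -4 N
1 5/3 6/5 -11/30 7/30 -4 -5 W
2 120/29 120/41 -1020/1189 720/1189 -3 -5 S
3 60/41 12/5 -342/205 -96/205 -3 -4 E
4 24/25 120/109 -1692/2725 -192/2725 -4 -4 N
5 5/3 6/5 -11/30 7/30 -4 -5 W
final -3 -5 S

n=0: pose=(-4,-4,N); sL=24/25, sR=120/109; mL=-1692/2725, mR=-192/2725; mL+mR=-1884/2725 → advance -1; mR−mL=60/109 → turn +1·90°
n=1: pose=(-4,-5,W); sL=5/3, sR=6/5; mL=-11/30, mR=7/30; mL+mR=-2/15 → advance -1; mR−mL=3/5 → turn +1·90°
n=2: pose=(-3,-5,S); sL=120/29, sR=120/41; mL=-1020/1189, mR=720/1189; mL+mR=-300/1189 → advance -1; mR−mL=60/41 → turn +1·90°
n=3: pose=(-3,-4,E); sL=60/41, sR=12/5; mL=-342/205, mR=-96/205; mL+mR=-438/205 → advance -1; mR−mL=6/5 → turn +1·90°
n=4: pose=(-4,-4,N); sL=24/25, sR=120/109; mL=-1692/2725, mR=-192/2725; mL+mR=-1884/2725 → advance -1; mR−mL=60/109 → turn +1·90°
n=5: pose=(-4,-5,W); sL=5/3, sR=6/5; mL=-11/30, mR=7/30; mL+mR=-2/15 → advance -1; mR−mL=3/5 → turn +1·90°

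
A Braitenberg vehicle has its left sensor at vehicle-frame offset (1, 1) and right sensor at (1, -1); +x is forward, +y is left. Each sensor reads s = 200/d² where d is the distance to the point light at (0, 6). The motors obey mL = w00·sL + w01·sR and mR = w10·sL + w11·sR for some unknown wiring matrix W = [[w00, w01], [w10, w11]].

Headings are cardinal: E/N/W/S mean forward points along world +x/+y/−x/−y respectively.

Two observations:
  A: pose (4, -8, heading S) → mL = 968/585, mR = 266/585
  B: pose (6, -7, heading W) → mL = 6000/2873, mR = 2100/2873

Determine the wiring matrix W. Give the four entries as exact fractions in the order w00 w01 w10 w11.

1 1 -1/2 1

obs A: pose=(4,-8,S) → sL=4/5, sR=100/117, mL=968/585, mR=266/585
obs B: pose=(6,-7,W) → sL=200/221, sR=200/169, mL=6000/2873, mR=2100/2873
sensor matrix S = [[4/5, 100/117], [200/221, 200/169]]; det S = 4480/25857
solve [mL_A; mL_B] = S·[w00; w01] and [mR_A; mR_B] = S·[w10; w11]:
  w00 = 1, w01 = 1, w10 = -1/2, w11 = 1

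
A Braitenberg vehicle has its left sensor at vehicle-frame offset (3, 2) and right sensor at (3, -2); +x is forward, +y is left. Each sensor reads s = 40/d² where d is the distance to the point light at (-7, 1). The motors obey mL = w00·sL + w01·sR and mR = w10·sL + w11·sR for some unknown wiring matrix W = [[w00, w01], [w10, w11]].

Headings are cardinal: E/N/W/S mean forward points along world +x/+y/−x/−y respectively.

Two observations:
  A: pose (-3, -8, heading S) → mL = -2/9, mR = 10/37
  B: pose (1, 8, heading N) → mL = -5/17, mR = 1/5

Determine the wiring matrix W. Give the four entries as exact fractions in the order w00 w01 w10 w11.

-1 0 0 1

obs A: pose=(-3,-8,S) → sL=2/9, sR=10/37, mL=-2/9, mR=10/37
obs B: pose=(1,8,N) → sL=5/17, sR=1/5, mL=-5/17, mR=1/5
sensor matrix S = [[2/9, 10/37], [5/17, 1/5]]; det S = -992/28305
solve [mL_A; mL_B] = S·[w00; w01] and [mR_A; mR_B] = S·[w10; w11]:
  w00 = -1, w01 = 0, w10 = 0, w11 = 1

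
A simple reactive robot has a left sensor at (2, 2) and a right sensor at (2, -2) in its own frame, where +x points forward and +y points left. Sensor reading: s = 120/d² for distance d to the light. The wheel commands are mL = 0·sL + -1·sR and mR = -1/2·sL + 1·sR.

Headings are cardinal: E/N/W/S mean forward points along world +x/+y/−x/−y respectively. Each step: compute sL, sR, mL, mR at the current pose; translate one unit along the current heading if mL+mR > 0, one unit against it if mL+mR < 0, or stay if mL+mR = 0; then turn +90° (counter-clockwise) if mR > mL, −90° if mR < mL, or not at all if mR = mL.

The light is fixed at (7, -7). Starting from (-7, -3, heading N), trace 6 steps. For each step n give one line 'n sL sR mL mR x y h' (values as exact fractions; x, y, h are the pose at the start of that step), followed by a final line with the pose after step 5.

n=0: pose=(-7,-3,N); sL=30/73, sR=2/3; mL=-2/3, mR=101/219; mL+mR=-15/73 → advance -1; mR−mL=247/219 → turn +1·90°
n=1: pose=(-7,-4,W); sL=120/257, sR=120/281; mL=-120/281, mR=13980/72217; mL+mR=-60/257 → advance -1; mR−mL=44820/72217 → turn +1·90°
n=2: pose=(-6,-4,S); sL=60/61, sR=60/113; mL=-60/113, mR=270/6893; mL+mR=-30/61 → advance -1; mR−mL=3930/6893 → turn +1·90°
n=3: pose=(-6,-3,E); sL=120/157, sR=24/25; mL=-24/25, mR=2268/3925; mL+mR=-60/157 → advance -1; mR−mL=6036/3925 → turn +1·90°
n=4: pose=(-7,-3,N); sL=30/73, sR=2/3; mL=-2/3, mR=101/219; mL+mR=-15/73 → advance -1; mR−mL=247/219 → turn +1·90°
n=5: pose=(-7,-4,W); sL=120/257, sR=120/281; mL=-120/281, mR=13980/72217; mL+mR=-60/257 → advance -1; mR−mL=44820/72217 → turn +1·90°

0 30/73 2/3 -2/3 101/219 -7 -3 N
1 120/257 120/281 -120/281 13980/72217 -7 -4 W
2 60/61 60/113 -60/113 270/6893 -6 -4 S
3 120/157 24/25 -24/25 2268/3925 -6 -3 E
4 30/73 2/3 -2/3 101/219 -7 -3 N
5 120/257 120/281 -120/281 13980/72217 -7 -4 W
final -6 -4 S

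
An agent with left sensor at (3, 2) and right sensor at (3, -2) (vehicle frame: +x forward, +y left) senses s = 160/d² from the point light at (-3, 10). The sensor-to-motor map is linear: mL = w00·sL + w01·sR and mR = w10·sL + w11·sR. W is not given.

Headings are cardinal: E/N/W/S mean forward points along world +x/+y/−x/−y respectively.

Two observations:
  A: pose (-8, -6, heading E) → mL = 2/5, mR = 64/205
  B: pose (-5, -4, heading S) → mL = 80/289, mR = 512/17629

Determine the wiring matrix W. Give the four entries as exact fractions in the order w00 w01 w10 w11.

obs A: pose=(-8,-6,E) → sL=4/5, sR=20/41, mL=2/5, mR=64/205
obs B: pose=(-5,-4,S) → sL=160/289, sR=32/61, mL=80/289, mR=512/17629
sensor matrix S = [[4/5, 20/41], [160/289, 32/61]]; det S = 540672/3613945
solve [mL_A; mL_B] = S·[w00; w01] and [mR_A; mR_B] = S·[w10; w11]:
  w00 = 1/2, w01 = 0, w10 = 1, w11 = -1

1/2 0 1 -1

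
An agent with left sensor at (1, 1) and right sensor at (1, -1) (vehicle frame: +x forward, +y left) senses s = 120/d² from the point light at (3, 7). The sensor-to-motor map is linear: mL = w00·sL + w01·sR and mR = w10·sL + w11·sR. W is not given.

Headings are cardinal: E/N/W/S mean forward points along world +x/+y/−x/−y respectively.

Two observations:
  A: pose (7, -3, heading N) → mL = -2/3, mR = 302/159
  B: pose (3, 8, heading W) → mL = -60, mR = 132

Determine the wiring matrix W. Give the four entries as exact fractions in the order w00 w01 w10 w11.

-1/2 0 1 1/2

obs A: pose=(7,-3,N) → sL=4/3, sR=60/53, mL=-2/3, mR=302/159
obs B: pose=(3,8,W) → sL=120, sR=24, mL=-60, mR=132
sensor matrix S = [[4/3, 60/53], [120, 24]]; det S = -5504/53
solve [mL_A; mL_B] = S·[w00; w01] and [mR_A; mR_B] = S·[w10; w11]:
  w00 = -1/2, w01 = 0, w10 = 1, w11 = 1/2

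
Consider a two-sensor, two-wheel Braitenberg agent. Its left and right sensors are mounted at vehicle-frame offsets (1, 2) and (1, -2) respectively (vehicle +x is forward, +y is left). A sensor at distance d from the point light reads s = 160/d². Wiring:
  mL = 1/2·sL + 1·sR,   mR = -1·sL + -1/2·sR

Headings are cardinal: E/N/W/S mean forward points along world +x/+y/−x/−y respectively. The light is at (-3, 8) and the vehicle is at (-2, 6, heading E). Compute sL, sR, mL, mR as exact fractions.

40 8 28 -44

left sensor world pos  = (-1, 8); dL² = 4
right sensor world pos = (-1, 4); dR² = 20
sL = 160/4 = 40
sR = 160/20 = 8
mL = 1/2·sL + 1·sR = 28
mR = -1·sL + -1/2·sR = -44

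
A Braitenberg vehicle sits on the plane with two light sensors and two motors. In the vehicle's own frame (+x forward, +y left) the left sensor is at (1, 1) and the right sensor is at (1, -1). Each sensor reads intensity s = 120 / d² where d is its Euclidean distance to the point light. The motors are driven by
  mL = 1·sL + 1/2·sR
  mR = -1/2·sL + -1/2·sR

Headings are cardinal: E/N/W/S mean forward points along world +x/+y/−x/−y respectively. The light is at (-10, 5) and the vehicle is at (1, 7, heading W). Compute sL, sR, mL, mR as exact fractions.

120/101 120/109 19140/11009 -12600/11009

left sensor world pos  = (0, 6); dL² = 101
right sensor world pos = (0, 8); dR² = 109
sL = 120/101 = 120/101
sR = 120/109 = 120/109
mL = 1·sL + 1/2·sR = 19140/11009
mR = -1/2·sL + -1/2·sR = -12600/11009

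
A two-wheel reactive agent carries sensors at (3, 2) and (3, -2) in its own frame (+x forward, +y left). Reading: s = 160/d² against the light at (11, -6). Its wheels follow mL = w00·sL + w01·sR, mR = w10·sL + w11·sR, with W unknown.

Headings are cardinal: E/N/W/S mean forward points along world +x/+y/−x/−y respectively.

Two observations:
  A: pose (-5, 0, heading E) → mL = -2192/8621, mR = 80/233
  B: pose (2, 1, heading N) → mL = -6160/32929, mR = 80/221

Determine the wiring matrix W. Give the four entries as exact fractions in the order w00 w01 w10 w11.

-1 1/2 1/2 0

obs A: pose=(-5,0,E) → sL=160/233, sR=32/37, mL=-2192/8621, mR=80/233
obs B: pose=(2,1,N) → sL=160/221, sR=160/149, mL=-6160/32929, mR=80/221
sensor matrix S = [[160/233, 32/37], [160/221, 160/149]]; det S = 31580160/283880909
solve [mL_A; mL_B] = S·[w00; w01] and [mR_A; mR_B] = S·[w10; w11]:
  w00 = -1, w01 = 1/2, w10 = 1/2, w11 = 0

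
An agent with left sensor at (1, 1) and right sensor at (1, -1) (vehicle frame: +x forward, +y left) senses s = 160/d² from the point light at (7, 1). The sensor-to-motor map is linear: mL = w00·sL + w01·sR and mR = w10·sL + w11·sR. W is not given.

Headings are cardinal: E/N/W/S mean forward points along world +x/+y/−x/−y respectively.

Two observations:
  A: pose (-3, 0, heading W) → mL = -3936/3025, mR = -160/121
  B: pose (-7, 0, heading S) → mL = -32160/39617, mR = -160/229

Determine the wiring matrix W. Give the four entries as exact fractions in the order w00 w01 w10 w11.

obs A: pose=(-3,0,W) → sL=32/25, sR=160/121, mL=-3936/3025, mR=-160/121
obs B: pose=(-7,0,S) → sL=160/173, sR=160/229, mL=-32160/39617, mR=-160/229
sensor matrix S = [[32/25, 160/121], [160/173, 160/229]]; det S = -7876608/23968285
solve [mL_A; mL_B] = S·[w00; w01] and [mR_A; mR_B] = S·[w10; w11]:
  w00 = -1/2, w01 = -1/2, w10 = 0, w11 = -1

-1/2 -1/2 0 -1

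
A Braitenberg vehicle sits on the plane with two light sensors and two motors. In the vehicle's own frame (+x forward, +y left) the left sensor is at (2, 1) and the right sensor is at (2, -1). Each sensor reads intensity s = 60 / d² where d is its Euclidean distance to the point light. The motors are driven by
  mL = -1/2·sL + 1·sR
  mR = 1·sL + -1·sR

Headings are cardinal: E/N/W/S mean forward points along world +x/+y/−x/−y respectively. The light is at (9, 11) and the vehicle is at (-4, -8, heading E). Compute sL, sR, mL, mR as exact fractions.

12/89 60/521 2214/46369 912/46369

left sensor world pos  = (-2, -7); dL² = 445
right sensor world pos = (-2, -9); dR² = 521
sL = 60/445 = 12/89
sR = 60/521 = 60/521
mL = -1/2·sL + 1·sR = 2214/46369
mR = 1·sL + -1·sR = 912/46369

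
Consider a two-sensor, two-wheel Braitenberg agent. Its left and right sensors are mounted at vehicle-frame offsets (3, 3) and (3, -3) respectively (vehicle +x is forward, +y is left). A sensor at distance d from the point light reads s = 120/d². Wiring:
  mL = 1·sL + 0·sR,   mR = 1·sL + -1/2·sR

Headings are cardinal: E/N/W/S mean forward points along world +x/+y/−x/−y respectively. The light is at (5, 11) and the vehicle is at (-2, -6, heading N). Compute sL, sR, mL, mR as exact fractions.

15/37 30/53 15/37 240/1961

left sensor world pos  = (-5, -3); dL² = 296
right sensor world pos = (1, -3); dR² = 212
sL = 120/296 = 15/37
sR = 120/212 = 30/53
mL = 1·sL + 0·sR = 15/37
mR = 1·sL + -1/2·sR = 240/1961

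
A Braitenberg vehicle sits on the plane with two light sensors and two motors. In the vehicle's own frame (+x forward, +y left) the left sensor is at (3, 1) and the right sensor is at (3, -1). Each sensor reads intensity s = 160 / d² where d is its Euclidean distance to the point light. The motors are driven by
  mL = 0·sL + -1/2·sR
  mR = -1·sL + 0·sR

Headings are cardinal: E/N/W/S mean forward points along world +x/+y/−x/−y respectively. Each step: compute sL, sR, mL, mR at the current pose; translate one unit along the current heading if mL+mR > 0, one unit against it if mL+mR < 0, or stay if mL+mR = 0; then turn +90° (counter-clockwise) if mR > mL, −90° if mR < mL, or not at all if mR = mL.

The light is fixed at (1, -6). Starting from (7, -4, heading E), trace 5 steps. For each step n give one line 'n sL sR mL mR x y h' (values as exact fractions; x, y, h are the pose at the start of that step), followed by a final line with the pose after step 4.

n=0: pose=(7,-4,E); sL=16/9, sR=80/41; mL=-40/41, mR=-16/9; mL+mR=-1016/369 → advance -1; mR−mL=-296/369 → turn -1·90°
n=1: pose=(6,-4,S); sL=160/37, sR=160/17; mL=-80/17, mR=-160/37; mL+mR=-5680/629 → advance -1; mR−mL=240/629 → turn +1·90°
n=2: pose=(6,-3,E); sL=2, sR=40/17; mL=-20/17, mR=-2; mL+mR=-54/17 → advance -1; mR−mL=-14/17 → turn -1·90°
n=3: pose=(5,-3,S); sL=32/5, sR=160/9; mL=-80/9, mR=-32/5; mL+mR=-688/45 → advance -1; mR−mL=112/45 → turn +1·90°
n=4: pose=(5,-2,E); sL=80/37, sR=80/29; mL=-40/29, mR=-80/37; mL+mR=-3800/1073 → advance -1; mR−mL=-840/1073 → turn -1·90°

0 16/9 80/41 -40/41 -16/9 7 -4 E
1 160/37 160/17 -80/17 -160/37 6 -4 S
2 2 40/17 -20/17 -2 6 -3 E
3 32/5 160/9 -80/9 -32/5 5 -3 S
4 80/37 80/29 -40/29 -80/37 5 -2 E
final 4 -2 S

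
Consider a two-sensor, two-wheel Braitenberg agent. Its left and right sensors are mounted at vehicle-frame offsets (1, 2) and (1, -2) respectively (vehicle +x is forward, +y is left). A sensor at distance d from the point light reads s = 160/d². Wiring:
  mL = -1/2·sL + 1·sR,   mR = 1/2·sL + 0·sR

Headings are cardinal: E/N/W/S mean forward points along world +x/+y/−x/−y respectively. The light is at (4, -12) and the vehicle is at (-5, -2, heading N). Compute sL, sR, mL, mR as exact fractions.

left sensor world pos  = (-7, -1); dL² = 242
right sensor world pos = (-3, -1); dR² = 170
sL = 160/242 = 80/121
sR = 160/170 = 16/17
mL = -1/2·sL + 1·sR = 1256/2057
mR = 1/2·sL + 0·sR = 40/121

80/121 16/17 1256/2057 40/121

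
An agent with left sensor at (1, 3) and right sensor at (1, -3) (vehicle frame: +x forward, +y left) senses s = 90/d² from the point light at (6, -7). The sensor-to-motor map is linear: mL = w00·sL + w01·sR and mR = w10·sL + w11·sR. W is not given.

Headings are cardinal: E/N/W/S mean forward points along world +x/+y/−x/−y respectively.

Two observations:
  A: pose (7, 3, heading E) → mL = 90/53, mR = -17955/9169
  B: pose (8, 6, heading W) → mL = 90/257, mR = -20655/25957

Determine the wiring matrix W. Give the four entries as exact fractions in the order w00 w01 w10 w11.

0 1 -1/2 -1

obs A: pose=(7,3,E) → sL=90/173, sR=90/53, mL=90/53, mR=-17955/9169
obs B: pose=(8,6,W) → sL=90/101, sR=90/257, mL=90/257, mR=-20655/25957
sensor matrix S = [[90/173, 90/53], [90/101, 90/257]]; det S = -316774800/237999733
solve [mL_A; mL_B] = S·[w00; w01] and [mR_A; mR_B] = S·[w10; w11]:
  w00 = 0, w01 = 1, w10 = -1/2, w11 = -1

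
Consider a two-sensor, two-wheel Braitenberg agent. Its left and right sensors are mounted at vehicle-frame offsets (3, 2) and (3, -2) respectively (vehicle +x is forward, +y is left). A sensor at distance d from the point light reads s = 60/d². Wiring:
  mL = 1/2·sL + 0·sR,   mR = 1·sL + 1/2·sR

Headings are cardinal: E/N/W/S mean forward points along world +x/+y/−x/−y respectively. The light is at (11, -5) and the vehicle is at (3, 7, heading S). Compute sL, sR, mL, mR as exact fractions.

left sensor world pos  = (5, 4); dL² = 117
right sensor world pos = (1, 4); dR² = 181
sL = 60/117 = 20/39
sR = 60/181 = 60/181
mL = 1/2·sL + 0·sR = 10/39
mR = 1·sL + 1/2·sR = 4790/7059

20/39 60/181 10/39 4790/7059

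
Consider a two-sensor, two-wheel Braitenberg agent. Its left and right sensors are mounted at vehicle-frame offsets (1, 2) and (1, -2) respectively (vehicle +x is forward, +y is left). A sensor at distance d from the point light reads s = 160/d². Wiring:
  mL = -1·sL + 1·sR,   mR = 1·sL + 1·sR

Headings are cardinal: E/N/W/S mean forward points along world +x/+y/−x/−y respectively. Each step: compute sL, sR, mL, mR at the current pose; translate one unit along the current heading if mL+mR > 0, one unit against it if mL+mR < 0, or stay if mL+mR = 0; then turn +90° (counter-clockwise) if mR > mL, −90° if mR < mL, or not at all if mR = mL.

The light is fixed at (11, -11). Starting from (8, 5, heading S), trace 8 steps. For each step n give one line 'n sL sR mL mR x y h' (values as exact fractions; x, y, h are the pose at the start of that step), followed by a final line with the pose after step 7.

n=0: pose=(8,5,S); sL=80/113, sR=16/25; mL=-192/2825, mR=3808/2825; mL+mR=32/25 → advance +1; mR−mL=160/113 → turn +1·90°
n=1: pose=(8,4,E); sL=160/293, sR=160/173; mL=19200/50689, mR=74560/50689; mL+mR=320/173 → advance +1; mR−mL=320/293 → turn +1·90°
n=2: pose=(9,4,N); sL=10/17, sR=5/8; mL=5/136, mR=165/136; mL+mR=5/4 → advance +1; mR−mL=20/17 → turn +1·90°
n=3: pose=(9,5,W); sL=32/41, sR=160/333; mL=-4096/13653, mR=17216/13653; mL+mR=320/333 → advance +1; mR−mL=64/41 → turn +1·90°
n=4: pose=(8,5,S); sL=80/113, sR=16/25; mL=-192/2825, mR=3808/2825; mL+mR=32/25 → advance +1; mR−mL=160/113 → turn +1·90°
n=5: pose=(8,4,E); sL=160/293, sR=160/173; mL=19200/50689, mR=74560/50689; mL+mR=320/173 → advance +1; mR−mL=320/293 → turn +1·90°
n=6: pose=(9,4,N); sL=10/17, sR=5/8; mL=5/136, mR=165/136; mL+mR=5/4 → advance +1; mR−mL=20/17 → turn +1·90°
n=7: pose=(9,5,W); sL=32/41, sR=160/333; mL=-4096/13653, mR=17216/13653; mL+mR=320/333 → advance +1; mR−mL=64/41 → turn +1·90°

0 80/113 16/25 -192/2825 3808/2825 8 5 S
1 160/293 160/173 19200/50689 74560/50689 8 4 E
2 10/17 5/8 5/136 165/136 9 4 N
3 32/41 160/333 -4096/13653 17216/13653 9 5 W
4 80/113 16/25 -192/2825 3808/2825 8 5 S
5 160/293 160/173 19200/50689 74560/50689 8 4 E
6 10/17 5/8 5/136 165/136 9 4 N
7 32/41 160/333 -4096/13653 17216/13653 9 5 W
final 8 5 S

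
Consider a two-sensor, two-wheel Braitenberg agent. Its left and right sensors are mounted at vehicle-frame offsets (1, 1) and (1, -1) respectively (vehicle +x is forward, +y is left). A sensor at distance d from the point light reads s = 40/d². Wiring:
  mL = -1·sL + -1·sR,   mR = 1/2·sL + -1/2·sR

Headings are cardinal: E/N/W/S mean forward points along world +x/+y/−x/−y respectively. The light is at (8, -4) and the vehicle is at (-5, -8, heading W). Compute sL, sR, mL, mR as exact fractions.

40/221 8/41 -3408/9061 -64/9061

left sensor world pos  = (-6, -9); dL² = 221
right sensor world pos = (-6, -7); dR² = 205
sL = 40/221 = 40/221
sR = 40/205 = 8/41
mL = -1·sL + -1·sR = -3408/9061
mR = 1/2·sL + -1/2·sR = -64/9061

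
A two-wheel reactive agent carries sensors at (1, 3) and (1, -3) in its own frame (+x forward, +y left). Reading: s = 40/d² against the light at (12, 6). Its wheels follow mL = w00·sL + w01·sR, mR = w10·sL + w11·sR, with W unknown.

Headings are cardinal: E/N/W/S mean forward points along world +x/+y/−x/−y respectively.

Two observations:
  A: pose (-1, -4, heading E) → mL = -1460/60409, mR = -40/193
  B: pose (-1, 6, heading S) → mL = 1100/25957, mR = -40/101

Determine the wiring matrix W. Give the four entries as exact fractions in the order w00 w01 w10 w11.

1/2 -1 -1 0

obs A: pose=(-1,-4,E) → sL=40/193, sR=40/313, mL=-1460/60409, mR=-40/193
obs B: pose=(-1,6,S) → sL=40/101, sR=40/257, mL=1100/25957, mR=-40/101
sensor matrix S = [[40/193, 40/313], [40/101, 40/257]]; det S = -28780800/1568036413
solve [mL_A; mL_B] = S·[w00; w01] and [mR_A; mR_B] = S·[w10; w11]:
  w00 = 1/2, w01 = -1, w10 = -1, w11 = 0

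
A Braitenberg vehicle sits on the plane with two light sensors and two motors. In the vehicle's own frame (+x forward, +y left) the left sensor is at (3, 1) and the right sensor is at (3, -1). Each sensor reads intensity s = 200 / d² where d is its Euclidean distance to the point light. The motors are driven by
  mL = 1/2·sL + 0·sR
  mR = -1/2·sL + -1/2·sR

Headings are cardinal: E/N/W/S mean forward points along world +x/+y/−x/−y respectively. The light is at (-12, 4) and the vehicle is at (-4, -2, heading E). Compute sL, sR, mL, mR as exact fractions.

100/73 20/17 50/73 -1580/1241

left sensor world pos  = (-1, -1); dL² = 146
right sensor world pos = (-1, -3); dR² = 170
sL = 200/146 = 100/73
sR = 200/170 = 20/17
mL = 1/2·sL + 0·sR = 50/73
mR = -1/2·sL + -1/2·sR = -1580/1241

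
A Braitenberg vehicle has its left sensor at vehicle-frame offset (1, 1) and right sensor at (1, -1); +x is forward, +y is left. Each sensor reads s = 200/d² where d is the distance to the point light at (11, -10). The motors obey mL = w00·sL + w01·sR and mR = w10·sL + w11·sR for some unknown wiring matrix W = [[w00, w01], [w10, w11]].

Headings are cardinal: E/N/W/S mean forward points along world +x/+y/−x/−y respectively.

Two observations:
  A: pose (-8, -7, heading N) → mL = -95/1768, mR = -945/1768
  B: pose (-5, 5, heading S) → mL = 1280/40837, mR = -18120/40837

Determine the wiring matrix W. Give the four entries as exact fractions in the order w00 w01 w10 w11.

1/2 -1/2 -1/2 -1/2

obs A: pose=(-8,-7,N) → sL=25/52, sR=10/17, mL=-95/1768, mR=-945/1768
obs B: pose=(-5,5,S) → sL=200/421, sR=40/97, mL=1280/40837, mR=-18120/40837
sensor matrix S = [[25/52, 10/17], [200/421, 40/97]]; det S = -732750/9024977
solve [mL_A; mL_B] = S·[w00; w01] and [mR_A; mR_B] = S·[w10; w11]:
  w00 = 1/2, w01 = -1/2, w10 = -1/2, w11 = -1/2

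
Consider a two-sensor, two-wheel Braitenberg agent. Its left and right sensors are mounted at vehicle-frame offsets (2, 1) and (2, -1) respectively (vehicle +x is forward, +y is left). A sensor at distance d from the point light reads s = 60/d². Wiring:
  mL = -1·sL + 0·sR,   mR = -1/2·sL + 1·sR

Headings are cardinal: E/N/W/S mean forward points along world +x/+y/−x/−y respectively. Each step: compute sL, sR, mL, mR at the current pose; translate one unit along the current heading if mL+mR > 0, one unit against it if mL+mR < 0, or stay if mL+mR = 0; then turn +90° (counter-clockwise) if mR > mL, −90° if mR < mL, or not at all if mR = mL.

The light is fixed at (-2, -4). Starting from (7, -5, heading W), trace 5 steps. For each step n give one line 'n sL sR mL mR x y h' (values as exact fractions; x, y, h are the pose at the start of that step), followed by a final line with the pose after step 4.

n=0: pose=(7,-5,W); sL=60/53, sR=60/49; mL=-60/53, mR=1710/2597; mL+mR=-1230/2597 → advance -1; mR−mL=4650/2597 → turn +1·90°
n=1: pose=(8,-5,S); sL=6/13, sR=2/3; mL=-6/13, mR=17/39; mL+mR=-1/39 → advance -1; mR−mL=35/39 → turn +1·90°
n=2: pose=(8,-4,E); sL=12/29, sR=12/29; mL=-12/29, mR=6/29; mL+mR=-6/29 → advance -1; mR−mL=18/29 → turn +1·90°
n=3: pose=(7,-4,N); sL=15/17, sR=15/26; mL=-15/17, mR=30/221; mL+mR=-165/221 → advance -1; mR−mL=225/221 → turn +1·90°
n=4: pose=(7,-5,W); sL=60/53, sR=60/49; mL=-60/53, mR=1710/2597; mL+mR=-1230/2597 → advance -1; mR−mL=4650/2597 → turn +1·90°

0 60/53 60/49 -60/53 1710/2597 7 -5 W
1 6/13 2/3 -6/13 17/39 8 -5 S
2 12/29 12/29 -12/29 6/29 8 -4 E
3 15/17 15/26 -15/17 30/221 7 -4 N
4 60/53 60/49 -60/53 1710/2597 7 -5 W
final 8 -5 S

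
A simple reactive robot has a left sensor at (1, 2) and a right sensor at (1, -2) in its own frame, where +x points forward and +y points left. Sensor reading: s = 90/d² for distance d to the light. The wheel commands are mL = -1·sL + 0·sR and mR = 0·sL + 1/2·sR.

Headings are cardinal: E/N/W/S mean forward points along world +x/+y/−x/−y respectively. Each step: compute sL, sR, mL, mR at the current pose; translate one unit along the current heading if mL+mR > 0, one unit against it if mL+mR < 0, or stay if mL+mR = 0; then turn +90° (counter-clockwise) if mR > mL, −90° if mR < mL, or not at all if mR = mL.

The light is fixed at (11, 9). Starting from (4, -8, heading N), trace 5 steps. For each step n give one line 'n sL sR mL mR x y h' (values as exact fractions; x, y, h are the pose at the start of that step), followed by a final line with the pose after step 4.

n=0: pose=(4,-8,N); sL=90/337, sR=90/281; mL=-90/337, mR=45/281; mL+mR=-10125/94697 → advance -1; mR−mL=40455/94697 → turn +1·90°
n=1: pose=(4,-9,W); sL=45/232, sR=9/32; mL=-45/232, mR=9/64; mL+mR=-99/1856 → advance -1; mR−mL=621/1856 → turn +1·90°
n=2: pose=(5,-9,S); sL=90/377, sR=18/85; mL=-90/377, mR=9/85; mL+mR=-4257/32045 → advance -1; mR−mL=11043/32045 → turn +1·90°
n=3: pose=(5,-8,E); sL=9/25, sR=45/193; mL=-9/25, mR=45/386; mL+mR=-2349/9650 → advance -1; mR−mL=4599/9650 → turn +1·90°
n=4: pose=(4,-8,N); sL=90/337, sR=90/281; mL=-90/337, mR=45/281; mL+mR=-10125/94697 → advance -1; mR−mL=40455/94697 → turn +1·90°

0 90/337 90/281 -90/337 45/281 4 -8 N
1 45/232 9/32 -45/232 9/64 4 -9 W
2 90/377 18/85 -90/377 9/85 5 -9 S
3 9/25 45/193 -9/25 45/386 5 -8 E
4 90/337 90/281 -90/337 45/281 4 -8 N
final 4 -9 W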